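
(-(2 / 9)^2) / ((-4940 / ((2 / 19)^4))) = 16 / 13036661235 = 0.00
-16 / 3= -5.33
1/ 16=0.06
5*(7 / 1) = 35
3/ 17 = 0.18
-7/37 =-0.19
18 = 18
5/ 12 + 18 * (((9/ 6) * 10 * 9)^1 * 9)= 262445/ 12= 21870.42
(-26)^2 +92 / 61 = 41328 / 61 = 677.51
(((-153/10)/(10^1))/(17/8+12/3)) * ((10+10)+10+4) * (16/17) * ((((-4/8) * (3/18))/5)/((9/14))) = 544/2625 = 0.21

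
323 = 323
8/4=2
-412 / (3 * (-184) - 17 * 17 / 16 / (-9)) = 59328 / 79199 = 0.75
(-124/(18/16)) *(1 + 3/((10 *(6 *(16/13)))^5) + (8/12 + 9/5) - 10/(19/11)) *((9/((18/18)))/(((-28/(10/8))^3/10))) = -371846188673468423/181377156104847360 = -2.05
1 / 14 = 0.07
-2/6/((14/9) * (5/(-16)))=24/35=0.69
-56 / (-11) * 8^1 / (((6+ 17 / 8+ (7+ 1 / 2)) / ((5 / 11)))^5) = 14680064 / 17300400390625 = 0.00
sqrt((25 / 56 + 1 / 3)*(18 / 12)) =sqrt(917) / 28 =1.08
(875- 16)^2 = 737881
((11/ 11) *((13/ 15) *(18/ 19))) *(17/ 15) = 442/ 475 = 0.93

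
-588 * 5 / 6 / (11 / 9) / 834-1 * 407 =-623038 / 1529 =-407.48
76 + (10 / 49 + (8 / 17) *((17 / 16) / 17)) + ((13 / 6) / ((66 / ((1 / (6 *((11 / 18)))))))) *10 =76.32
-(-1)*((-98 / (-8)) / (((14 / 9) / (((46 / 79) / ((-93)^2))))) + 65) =19739101 / 303676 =65.00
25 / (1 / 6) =150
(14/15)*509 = 7126/15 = 475.07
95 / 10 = 19 / 2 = 9.50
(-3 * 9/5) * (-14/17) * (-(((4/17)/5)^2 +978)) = -4349.23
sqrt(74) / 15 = 0.57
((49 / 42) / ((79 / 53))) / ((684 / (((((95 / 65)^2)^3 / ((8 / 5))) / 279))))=4593163645 / 183837940708032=0.00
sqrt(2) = 1.41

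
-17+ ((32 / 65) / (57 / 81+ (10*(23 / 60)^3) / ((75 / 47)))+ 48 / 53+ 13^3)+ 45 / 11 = 28354416338561 / 12974103571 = 2185.46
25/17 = 1.47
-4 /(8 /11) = -11 /2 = -5.50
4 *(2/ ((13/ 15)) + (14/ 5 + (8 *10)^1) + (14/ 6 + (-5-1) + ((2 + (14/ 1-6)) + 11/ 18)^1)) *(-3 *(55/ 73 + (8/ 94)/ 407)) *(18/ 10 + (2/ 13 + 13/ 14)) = -2399.56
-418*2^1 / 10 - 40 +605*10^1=29632 / 5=5926.40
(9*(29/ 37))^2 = 68121/ 1369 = 49.76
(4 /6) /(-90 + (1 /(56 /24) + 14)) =-14 /1587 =-0.01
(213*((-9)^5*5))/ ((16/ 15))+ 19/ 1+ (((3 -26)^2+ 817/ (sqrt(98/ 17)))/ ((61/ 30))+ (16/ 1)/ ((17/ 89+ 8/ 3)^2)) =-58956287.46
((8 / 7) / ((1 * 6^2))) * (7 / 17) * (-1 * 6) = -4 / 51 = -0.08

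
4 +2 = 6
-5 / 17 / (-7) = 5 / 119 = 0.04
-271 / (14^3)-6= -16735 / 2744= -6.10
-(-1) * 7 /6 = 7 /6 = 1.17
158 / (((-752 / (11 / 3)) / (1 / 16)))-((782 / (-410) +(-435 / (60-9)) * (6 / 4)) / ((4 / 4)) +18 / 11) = 9006018661 / 691870080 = 13.02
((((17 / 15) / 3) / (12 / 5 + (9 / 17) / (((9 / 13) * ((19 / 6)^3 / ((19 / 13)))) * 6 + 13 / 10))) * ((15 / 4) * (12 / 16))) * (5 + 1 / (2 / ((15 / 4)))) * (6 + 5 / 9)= 8585604775 / 431336448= 19.90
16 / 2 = 8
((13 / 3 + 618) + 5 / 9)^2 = 31427236 / 81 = 387990.57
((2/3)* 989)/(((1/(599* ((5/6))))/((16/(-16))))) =-2962055/9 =-329117.22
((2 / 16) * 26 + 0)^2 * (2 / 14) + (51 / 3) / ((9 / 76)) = 146225 / 1008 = 145.06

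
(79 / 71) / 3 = 79 / 213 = 0.37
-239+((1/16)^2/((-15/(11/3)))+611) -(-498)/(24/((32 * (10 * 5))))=386749429/11520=33572.00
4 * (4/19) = 16/19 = 0.84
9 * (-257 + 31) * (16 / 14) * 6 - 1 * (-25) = -97457 / 7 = -13922.43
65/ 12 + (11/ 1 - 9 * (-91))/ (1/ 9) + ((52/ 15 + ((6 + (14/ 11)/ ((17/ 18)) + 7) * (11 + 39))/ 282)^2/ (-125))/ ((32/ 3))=173234351255110591/ 23173956300000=7475.39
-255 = -255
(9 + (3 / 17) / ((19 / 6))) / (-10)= -585 / 646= -0.91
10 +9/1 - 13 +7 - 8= 5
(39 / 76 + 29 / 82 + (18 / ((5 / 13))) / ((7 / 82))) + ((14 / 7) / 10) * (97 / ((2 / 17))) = 77868337 / 109060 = 714.00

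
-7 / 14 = -1 / 2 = -0.50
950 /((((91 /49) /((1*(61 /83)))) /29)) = 10902.55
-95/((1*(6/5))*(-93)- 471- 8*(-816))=-475/29727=-0.02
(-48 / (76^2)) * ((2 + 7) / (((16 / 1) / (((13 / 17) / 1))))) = -0.00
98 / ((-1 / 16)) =-1568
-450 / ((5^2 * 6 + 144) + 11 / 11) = -90 / 59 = -1.53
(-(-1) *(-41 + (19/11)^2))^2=1445.26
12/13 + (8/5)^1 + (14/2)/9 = 1931/585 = 3.30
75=75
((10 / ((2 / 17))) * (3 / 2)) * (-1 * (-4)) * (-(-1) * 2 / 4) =255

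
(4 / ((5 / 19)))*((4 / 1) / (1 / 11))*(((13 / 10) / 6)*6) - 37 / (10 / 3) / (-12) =174073 / 200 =870.36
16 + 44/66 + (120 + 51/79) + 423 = 132794/237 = 560.31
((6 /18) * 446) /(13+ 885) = 223 /1347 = 0.17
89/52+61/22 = 2565/572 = 4.48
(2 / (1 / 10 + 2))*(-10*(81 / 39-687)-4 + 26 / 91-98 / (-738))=4597401140 / 705159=6519.67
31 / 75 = 0.41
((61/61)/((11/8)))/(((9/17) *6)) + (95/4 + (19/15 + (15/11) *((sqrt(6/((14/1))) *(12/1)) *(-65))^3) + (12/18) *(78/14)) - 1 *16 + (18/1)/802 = 216462293/16673580 - 21354840000 *sqrt(21)/539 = -181558745.37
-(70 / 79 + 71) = -5679 / 79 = -71.89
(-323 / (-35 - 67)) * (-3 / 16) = -19 / 32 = -0.59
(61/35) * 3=5.23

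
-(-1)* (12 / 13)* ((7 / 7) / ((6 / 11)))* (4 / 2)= 44 / 13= 3.38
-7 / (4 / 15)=-105 / 4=-26.25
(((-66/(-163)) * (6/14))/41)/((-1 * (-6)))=33/46781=0.00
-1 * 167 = -167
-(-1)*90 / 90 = 1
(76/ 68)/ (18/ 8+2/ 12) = 228/ 493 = 0.46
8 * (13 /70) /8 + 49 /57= 4171 /3990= 1.05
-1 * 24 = -24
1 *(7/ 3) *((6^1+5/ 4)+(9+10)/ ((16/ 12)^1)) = 301/ 6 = 50.17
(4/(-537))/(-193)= 4/103641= 0.00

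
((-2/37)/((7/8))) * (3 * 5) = -240/259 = -0.93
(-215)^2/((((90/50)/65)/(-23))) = -345531875/9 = -38392430.56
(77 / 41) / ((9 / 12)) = 308 / 123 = 2.50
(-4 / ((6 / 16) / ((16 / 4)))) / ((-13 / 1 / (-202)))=-25856 / 39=-662.97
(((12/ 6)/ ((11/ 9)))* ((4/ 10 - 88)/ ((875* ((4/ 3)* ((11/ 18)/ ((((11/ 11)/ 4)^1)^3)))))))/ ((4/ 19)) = -1011123/ 67760000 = -0.01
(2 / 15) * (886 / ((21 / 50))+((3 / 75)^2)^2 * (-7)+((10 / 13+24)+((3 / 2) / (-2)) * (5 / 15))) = 910302726731 / 3199218750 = 284.54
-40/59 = -0.68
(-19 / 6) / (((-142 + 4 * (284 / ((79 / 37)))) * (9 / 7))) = -1501 / 237708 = -0.01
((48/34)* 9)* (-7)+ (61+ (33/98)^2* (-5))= -4654465/163268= -28.51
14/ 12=7/ 6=1.17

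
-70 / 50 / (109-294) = 7 / 925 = 0.01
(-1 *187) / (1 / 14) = -2618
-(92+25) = -117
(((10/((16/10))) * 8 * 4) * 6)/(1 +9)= 120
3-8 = -5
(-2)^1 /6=-1 /3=-0.33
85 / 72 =1.18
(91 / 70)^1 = 13 / 10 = 1.30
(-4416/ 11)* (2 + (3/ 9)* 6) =-17664/ 11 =-1605.82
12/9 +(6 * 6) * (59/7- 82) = -55592/21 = -2647.24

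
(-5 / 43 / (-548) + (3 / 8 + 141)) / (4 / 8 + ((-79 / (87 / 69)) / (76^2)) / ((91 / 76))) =334075995071 / 1160114630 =287.97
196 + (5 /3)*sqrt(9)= 201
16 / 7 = 2.29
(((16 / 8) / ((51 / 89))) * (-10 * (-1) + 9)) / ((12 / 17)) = 1691 / 18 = 93.94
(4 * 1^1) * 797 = 3188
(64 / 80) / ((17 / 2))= 8 / 85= 0.09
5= 5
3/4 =0.75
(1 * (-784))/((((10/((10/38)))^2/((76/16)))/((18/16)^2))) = -3969/1216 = -3.26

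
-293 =-293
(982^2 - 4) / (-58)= -482160 / 29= -16626.21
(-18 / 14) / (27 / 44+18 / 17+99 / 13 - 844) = 87516 / 56817187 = 0.00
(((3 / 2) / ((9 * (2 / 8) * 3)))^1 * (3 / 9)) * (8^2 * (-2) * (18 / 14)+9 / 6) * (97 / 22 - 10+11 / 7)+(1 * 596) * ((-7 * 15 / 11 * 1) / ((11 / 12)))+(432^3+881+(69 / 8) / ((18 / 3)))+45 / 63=68828256533999 / 853776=80616293.42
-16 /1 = -16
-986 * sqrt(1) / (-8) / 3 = 493 / 12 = 41.08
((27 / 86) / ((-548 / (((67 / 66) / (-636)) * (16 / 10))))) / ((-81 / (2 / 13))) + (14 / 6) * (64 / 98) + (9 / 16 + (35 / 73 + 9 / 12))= 163402567264697 / 49280553962640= 3.32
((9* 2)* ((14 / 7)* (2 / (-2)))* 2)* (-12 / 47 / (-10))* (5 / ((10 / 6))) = -1296 / 235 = -5.51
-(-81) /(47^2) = 81 /2209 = 0.04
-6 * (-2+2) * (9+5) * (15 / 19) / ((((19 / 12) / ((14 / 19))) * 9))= 0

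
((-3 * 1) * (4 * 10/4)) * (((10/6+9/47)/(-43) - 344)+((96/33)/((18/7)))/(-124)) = 21339670700/2067483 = 10321.57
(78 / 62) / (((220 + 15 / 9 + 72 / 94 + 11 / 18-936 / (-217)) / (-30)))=-532980 / 3210667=-0.17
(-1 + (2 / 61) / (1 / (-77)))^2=46225 / 3721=12.42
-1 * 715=-715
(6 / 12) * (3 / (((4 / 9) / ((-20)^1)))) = -135 / 2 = -67.50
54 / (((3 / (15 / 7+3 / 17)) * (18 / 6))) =1656 / 119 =13.92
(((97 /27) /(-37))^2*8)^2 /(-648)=-708234248 /80676485676081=-0.00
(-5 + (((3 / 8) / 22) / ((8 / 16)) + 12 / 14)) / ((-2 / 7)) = 2531 / 176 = 14.38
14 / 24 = 7 / 12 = 0.58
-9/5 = -1.80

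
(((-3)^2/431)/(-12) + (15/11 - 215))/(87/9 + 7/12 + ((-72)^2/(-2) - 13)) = 4051433/49206839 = 0.08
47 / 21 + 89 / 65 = 4924 / 1365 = 3.61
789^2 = 622521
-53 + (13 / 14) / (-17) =-12627 / 238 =-53.05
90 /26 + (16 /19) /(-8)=829 /247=3.36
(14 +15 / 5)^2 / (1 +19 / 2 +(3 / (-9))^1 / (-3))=5202 / 191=27.24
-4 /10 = -0.40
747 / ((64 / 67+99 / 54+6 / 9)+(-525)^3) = -100098 / 19390218287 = -0.00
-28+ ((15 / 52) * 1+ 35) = 379 / 52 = 7.29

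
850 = 850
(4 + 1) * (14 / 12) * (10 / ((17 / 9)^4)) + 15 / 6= 1183055 / 167042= 7.08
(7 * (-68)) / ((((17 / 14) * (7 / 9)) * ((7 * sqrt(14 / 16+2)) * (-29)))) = 144 * sqrt(46) / 667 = 1.46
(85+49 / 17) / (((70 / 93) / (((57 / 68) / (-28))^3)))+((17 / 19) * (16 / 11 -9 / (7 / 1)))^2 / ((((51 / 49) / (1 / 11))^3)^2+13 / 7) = -875924784430460981391487160657 / 279613348291894630048606555156480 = -0.00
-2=-2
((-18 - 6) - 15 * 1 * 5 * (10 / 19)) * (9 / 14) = -5427 / 133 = -40.80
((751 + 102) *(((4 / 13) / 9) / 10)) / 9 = 1706 / 5265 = 0.32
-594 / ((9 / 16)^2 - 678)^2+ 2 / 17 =6614855090 / 56851285097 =0.12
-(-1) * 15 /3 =5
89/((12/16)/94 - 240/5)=-33464/18045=-1.85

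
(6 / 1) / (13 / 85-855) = -0.01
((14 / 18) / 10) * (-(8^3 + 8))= -40.44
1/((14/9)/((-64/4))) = -72/7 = -10.29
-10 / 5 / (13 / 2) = -4 / 13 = -0.31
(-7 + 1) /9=-2 /3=-0.67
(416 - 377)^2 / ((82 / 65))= 98865 / 82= 1205.67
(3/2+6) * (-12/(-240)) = 0.38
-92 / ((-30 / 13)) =598 / 15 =39.87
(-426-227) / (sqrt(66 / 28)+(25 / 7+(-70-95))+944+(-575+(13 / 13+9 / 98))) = -3.11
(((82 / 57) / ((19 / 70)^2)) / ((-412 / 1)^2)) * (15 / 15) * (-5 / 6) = -251125 / 2619616716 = -0.00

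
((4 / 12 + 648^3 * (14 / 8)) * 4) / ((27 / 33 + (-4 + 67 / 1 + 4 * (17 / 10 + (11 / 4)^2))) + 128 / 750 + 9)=31427294998000 / 1815641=17309200.99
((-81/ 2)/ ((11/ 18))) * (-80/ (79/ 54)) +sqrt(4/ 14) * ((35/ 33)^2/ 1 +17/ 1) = 19738 * sqrt(14)/ 7623 +3149280/ 869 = 3633.72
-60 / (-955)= 0.06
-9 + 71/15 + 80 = 1136/15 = 75.73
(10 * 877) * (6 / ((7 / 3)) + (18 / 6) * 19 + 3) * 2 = 7682520 / 7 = 1097502.86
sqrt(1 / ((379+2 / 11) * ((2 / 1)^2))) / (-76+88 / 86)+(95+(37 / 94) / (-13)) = 116053 / 1222-sqrt(45881) / 625456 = 94.97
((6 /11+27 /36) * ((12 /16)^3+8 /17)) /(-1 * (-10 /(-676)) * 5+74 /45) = 420913935 /571759232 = 0.74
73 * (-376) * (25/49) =-686200/49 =-14004.08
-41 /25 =-1.64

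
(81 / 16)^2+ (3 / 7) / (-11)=504429 / 19712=25.59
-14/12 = -7/6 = -1.17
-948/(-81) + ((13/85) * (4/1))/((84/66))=195742/16065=12.18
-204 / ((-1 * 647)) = 204 / 647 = 0.32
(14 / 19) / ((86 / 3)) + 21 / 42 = 859 / 1634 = 0.53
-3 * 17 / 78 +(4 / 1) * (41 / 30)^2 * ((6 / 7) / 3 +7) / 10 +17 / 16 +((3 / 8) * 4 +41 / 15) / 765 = 489317629 / 83538000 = 5.86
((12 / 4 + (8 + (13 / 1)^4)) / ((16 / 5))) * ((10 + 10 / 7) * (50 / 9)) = 11905000 / 21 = 566904.76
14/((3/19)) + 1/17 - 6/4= 8897/102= 87.23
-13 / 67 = -0.19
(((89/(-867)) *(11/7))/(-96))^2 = 958441/339450725376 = 0.00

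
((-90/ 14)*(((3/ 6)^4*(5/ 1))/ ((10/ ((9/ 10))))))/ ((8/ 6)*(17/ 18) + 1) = -0.08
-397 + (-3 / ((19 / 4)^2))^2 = -51735133 / 130321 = -396.98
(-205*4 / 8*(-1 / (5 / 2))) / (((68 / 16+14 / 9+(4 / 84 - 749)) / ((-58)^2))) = -34756848 / 187273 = -185.59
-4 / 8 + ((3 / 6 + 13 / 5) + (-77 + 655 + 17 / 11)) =32018 / 55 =582.15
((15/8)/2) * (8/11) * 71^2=75615/22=3437.05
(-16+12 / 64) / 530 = -253 / 8480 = -0.03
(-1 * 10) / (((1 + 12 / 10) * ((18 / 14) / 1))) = -350 / 99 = -3.54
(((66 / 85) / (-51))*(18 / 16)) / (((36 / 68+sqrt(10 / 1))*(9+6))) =297 / 4775300-33*sqrt(10) / 280900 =-0.00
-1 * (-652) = 652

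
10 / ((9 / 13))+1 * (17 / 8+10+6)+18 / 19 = 45851 / 1368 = 33.52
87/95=0.92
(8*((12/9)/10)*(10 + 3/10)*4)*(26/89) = 85696/6675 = 12.84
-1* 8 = -8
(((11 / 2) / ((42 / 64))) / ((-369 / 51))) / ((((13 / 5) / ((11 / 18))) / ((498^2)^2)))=-62477930430080 / 3731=-16745625952.85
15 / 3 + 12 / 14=41 / 7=5.86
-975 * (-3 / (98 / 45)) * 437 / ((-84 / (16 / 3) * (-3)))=4260750 / 343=12422.01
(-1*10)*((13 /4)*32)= -1040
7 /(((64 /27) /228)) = 673.31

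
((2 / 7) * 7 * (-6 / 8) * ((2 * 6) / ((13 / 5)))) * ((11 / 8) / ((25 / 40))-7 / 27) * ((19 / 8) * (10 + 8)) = -7467 / 13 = -574.38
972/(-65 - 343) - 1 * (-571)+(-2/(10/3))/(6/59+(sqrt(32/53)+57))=41772 * sqrt(106)/3007235705+58137813328739/102246013970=568.61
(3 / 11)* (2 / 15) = 2 / 55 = 0.04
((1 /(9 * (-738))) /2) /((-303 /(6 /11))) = 1 /7379262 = 0.00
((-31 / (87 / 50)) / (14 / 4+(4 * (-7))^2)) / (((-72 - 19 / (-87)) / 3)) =124 / 131145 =0.00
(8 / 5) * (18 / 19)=144 / 95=1.52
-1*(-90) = 90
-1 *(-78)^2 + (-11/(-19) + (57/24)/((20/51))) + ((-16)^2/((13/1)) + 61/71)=-16994933687/2805920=-6056.81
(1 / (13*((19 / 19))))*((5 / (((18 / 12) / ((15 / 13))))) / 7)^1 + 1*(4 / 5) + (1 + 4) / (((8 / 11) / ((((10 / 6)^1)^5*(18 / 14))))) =146310487 / 1277640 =114.52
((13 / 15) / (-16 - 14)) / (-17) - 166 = -1269887 / 7650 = -166.00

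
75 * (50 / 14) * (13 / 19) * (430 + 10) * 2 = 21450000 / 133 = 161278.20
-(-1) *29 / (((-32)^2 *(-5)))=-29 / 5120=-0.01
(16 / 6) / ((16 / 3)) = 0.50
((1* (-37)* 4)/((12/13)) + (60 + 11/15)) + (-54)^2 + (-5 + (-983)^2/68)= 5787321/340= 17021.53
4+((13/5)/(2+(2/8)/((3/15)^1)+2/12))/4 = 859/205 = 4.19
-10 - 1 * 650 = -660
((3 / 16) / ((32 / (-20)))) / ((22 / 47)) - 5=-14785 / 2816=-5.25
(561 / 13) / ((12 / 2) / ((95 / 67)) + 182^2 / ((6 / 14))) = 14535 / 26033878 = 0.00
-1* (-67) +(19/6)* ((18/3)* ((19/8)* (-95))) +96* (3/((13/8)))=-420435/104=-4042.64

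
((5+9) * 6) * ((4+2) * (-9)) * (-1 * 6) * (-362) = -9852192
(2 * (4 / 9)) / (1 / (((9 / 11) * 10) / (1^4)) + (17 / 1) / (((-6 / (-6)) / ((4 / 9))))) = 80 / 691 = 0.12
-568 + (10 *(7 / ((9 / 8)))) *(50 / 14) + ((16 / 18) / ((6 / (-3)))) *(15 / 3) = -348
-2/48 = -1/24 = -0.04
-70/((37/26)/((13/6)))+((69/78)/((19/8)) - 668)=-21226354/27417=-774.20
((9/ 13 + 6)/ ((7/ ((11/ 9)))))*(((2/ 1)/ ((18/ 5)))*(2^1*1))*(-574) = -261580/ 351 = -745.24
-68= -68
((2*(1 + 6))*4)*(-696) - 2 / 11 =-428738 / 11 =-38976.18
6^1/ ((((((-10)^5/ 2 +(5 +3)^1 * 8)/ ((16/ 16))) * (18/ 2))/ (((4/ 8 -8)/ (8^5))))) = 5/ 1636302848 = 0.00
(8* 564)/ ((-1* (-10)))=2256/ 5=451.20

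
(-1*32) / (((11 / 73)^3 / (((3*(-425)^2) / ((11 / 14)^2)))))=-1322128736880000 / 161051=-8209379245.58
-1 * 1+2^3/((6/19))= 73/3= 24.33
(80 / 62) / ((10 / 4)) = 16 / 31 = 0.52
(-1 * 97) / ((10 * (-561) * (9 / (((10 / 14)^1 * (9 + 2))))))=97 / 6426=0.02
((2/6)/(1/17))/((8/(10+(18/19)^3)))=632587/82308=7.69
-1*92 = -92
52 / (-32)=-13 / 8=-1.62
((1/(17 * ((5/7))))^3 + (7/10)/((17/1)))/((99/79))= 1349873/40532250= 0.03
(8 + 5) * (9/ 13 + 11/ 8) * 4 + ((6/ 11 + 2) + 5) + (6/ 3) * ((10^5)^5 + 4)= 440000000000000000000002707/ 22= 20000000000000000000000120.00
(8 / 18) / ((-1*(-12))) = 1 / 27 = 0.04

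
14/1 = 14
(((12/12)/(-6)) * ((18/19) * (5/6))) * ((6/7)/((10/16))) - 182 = -24230/133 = -182.18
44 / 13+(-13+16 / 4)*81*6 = -56818 / 13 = -4370.62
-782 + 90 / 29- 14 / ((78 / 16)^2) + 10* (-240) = -140243932 / 44109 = -3179.49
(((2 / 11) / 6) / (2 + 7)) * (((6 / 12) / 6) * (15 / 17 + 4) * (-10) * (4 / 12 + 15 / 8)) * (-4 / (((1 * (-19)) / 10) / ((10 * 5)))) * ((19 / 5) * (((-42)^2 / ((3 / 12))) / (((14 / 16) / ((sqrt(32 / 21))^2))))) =-2252288000 / 15147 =-148695.32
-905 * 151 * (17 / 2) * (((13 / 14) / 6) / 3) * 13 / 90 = -78521963 / 9072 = -8655.42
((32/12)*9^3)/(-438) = -324/73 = -4.44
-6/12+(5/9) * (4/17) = -113/306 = -0.37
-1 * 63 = -63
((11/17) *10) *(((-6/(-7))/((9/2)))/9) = 0.14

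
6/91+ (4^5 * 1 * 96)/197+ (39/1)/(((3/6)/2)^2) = 20133294/17927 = 1123.07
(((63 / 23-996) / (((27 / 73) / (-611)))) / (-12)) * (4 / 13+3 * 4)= -1045082600 / 621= -1682902.74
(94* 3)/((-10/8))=-1128/5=-225.60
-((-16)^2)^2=-65536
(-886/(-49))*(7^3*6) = 37212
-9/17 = -0.53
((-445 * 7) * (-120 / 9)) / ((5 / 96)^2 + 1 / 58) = 11100364800 / 5333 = 2081448.49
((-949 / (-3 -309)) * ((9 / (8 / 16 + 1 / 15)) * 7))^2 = 528770025 / 4624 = 114353.38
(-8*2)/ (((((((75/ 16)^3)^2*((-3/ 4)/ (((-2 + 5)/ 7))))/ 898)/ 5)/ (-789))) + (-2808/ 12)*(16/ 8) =-292460409353876/ 83056640625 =-3521.22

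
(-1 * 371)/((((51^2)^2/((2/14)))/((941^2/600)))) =-46930493/4059120600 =-0.01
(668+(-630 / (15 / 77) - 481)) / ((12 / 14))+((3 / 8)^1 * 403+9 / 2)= -81581 / 24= -3399.21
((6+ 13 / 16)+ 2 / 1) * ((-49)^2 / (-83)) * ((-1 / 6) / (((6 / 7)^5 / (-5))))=-9483097645 / 20653056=-459.16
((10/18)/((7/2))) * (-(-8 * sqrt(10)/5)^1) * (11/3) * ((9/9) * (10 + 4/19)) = 34144 * sqrt(10)/3591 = 30.07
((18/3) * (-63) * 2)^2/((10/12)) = 3429216/5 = 685843.20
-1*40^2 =-1600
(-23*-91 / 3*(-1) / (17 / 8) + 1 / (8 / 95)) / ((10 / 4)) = -129107 / 1020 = -126.58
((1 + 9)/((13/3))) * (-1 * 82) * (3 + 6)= -22140/13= -1703.08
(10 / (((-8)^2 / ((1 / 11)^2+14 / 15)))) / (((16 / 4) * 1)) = 1709 / 46464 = 0.04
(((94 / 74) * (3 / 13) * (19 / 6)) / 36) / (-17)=-893 / 588744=-0.00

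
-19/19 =-1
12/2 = 6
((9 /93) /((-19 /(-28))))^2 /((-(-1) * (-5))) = -7056 /1734605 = -0.00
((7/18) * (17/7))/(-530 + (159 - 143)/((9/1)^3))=-0.00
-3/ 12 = -1/ 4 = -0.25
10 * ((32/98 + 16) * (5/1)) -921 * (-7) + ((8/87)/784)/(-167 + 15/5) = 1450864001/199752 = 7263.33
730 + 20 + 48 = 798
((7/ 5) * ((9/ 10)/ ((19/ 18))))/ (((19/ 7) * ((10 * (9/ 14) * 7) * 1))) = 441/ 45125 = 0.01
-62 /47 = -1.32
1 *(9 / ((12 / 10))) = 15 / 2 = 7.50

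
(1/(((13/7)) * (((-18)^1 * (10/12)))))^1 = -7/195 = -0.04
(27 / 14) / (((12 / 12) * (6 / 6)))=27 / 14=1.93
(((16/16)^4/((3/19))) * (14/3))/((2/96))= 1418.67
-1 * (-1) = 1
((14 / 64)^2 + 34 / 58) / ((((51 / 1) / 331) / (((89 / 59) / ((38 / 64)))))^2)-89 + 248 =1653241169200 / 4988798631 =331.39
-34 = -34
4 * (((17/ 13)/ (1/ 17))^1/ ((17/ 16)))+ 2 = 1114/ 13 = 85.69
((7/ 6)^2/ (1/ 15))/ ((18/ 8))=245/ 27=9.07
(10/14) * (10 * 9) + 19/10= 4633/70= 66.19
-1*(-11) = 11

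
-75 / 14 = -5.36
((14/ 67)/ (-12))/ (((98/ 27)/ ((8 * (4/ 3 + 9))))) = -186/ 469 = -0.40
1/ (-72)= -1/ 72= -0.01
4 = 4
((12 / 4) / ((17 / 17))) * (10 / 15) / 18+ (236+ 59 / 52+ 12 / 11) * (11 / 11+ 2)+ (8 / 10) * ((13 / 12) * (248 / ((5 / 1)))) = 97525559 / 128700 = 757.77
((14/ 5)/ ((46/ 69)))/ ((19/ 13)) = 273/ 95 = 2.87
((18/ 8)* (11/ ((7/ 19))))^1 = 1881/ 28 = 67.18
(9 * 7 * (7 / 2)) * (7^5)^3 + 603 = 2093674625886069 / 2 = 1046837312943034.50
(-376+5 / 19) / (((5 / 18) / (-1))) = 1352.65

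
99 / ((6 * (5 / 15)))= 99 / 2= 49.50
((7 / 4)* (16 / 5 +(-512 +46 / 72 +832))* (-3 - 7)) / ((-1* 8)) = 408037 / 576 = 708.40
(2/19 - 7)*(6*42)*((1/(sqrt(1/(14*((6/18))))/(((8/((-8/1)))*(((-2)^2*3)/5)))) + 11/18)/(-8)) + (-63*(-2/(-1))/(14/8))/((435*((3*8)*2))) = 1462577/11020 - 16506*sqrt(42)/95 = -993.29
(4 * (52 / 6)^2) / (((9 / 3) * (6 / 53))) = 884.64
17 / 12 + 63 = 773 / 12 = 64.42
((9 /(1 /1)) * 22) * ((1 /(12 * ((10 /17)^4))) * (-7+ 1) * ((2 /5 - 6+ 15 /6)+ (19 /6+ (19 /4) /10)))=-35830509 /80000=-447.88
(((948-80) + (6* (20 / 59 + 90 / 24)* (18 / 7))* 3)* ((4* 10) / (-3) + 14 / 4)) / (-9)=436649 / 378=1155.16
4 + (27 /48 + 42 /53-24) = -15811 /848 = -18.65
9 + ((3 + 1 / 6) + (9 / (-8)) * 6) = 65 / 12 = 5.42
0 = 0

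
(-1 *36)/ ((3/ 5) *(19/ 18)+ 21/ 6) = -270/ 31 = -8.71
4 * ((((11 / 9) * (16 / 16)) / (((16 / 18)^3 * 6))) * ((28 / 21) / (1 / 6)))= 297 / 32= 9.28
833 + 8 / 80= 8331 / 10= 833.10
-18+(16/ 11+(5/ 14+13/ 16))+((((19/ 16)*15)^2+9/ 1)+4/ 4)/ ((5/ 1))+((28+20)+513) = 12045633/ 19712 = 611.08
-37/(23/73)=-2701/23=-117.43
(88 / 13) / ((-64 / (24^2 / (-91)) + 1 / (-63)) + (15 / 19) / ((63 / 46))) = 17556 / 27677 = 0.63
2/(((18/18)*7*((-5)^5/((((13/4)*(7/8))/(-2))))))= 13/100000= 0.00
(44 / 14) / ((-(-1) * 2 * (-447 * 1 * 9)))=-11 / 28161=-0.00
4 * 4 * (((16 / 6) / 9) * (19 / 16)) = 152 / 27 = 5.63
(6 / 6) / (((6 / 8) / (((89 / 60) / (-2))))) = -89 / 90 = -0.99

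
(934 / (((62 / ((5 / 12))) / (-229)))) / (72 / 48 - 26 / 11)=5881865 / 3534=1664.36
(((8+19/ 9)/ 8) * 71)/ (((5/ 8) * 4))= 6461/ 180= 35.89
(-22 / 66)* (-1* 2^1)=2 / 3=0.67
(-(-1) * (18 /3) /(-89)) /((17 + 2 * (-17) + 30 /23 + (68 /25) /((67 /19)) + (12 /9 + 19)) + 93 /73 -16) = 50621850 /6996051569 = 0.01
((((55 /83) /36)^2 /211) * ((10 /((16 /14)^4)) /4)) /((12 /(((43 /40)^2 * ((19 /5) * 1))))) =10206293251 /11852086304047104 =0.00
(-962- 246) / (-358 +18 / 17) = 5134 / 1517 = 3.38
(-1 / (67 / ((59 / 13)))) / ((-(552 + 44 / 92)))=1357 / 11067797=0.00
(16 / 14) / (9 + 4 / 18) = 72 / 581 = 0.12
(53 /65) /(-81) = -53 /5265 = -0.01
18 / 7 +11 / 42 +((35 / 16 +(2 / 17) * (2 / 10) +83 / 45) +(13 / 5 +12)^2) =13466987 / 61200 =220.05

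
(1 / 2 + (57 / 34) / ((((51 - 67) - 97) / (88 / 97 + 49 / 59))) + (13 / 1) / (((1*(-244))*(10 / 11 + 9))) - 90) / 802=-1539900690825 / 13794084496408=-0.11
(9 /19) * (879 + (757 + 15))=14859 /19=782.05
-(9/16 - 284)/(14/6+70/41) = 557805/7952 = 70.15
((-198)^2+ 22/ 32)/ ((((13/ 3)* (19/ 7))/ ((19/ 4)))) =13172775/ 832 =15832.66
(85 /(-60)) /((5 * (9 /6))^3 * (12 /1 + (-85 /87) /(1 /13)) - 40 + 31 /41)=40426 /9560739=0.00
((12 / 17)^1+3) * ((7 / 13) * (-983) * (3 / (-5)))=1300509 / 1105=1176.93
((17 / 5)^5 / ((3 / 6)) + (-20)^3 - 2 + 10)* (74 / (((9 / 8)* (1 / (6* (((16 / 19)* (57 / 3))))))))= -419330857984 / 9375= -44728624.85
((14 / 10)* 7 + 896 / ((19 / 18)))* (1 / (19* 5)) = 81571 / 9025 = 9.04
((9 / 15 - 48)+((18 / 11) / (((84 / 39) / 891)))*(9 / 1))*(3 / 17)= 74673 / 70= 1066.76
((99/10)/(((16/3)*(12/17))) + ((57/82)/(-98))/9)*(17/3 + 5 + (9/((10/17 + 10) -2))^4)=669839429077703/21460891502592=31.21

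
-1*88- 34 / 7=-650 / 7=-92.86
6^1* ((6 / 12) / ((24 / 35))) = 35 / 8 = 4.38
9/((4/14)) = 63/2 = 31.50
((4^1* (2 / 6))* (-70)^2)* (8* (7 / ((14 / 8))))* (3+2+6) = 6899200 / 3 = 2299733.33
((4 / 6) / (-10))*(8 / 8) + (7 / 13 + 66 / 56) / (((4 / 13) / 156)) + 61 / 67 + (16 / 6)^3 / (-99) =21843068969 / 25072740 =871.19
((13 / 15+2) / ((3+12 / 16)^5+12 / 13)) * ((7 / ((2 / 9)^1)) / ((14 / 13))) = 1860352 / 16473605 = 0.11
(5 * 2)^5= 100000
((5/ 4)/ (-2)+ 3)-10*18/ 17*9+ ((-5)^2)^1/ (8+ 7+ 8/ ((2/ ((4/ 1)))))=-388347/ 4216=-92.11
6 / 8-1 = -1 / 4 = -0.25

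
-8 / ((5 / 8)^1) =-64 / 5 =-12.80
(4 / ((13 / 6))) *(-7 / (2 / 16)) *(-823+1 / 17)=85079.46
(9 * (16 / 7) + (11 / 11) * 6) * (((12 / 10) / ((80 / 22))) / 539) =279 / 17150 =0.02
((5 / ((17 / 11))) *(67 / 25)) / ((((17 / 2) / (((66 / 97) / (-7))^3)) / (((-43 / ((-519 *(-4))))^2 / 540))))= -1813771003 / 2436923417436503100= -0.00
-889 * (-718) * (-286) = -182554372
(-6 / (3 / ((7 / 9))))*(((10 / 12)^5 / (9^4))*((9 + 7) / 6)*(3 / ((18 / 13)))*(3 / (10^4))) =-455 / 2754990144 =-0.00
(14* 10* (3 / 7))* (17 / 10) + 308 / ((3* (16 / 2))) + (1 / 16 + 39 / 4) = 5983 / 48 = 124.65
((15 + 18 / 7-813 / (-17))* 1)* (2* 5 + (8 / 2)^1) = 915.53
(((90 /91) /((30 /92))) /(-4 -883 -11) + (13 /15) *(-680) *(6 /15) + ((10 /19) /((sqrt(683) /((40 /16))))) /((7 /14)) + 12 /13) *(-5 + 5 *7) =-287827508 /40859 + 1500 *sqrt(683) /12977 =-7041.39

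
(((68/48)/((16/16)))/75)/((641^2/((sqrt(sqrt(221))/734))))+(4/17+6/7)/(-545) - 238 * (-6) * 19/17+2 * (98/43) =17 * 221^(1/4)/271427988600+892714986/557753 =1600.56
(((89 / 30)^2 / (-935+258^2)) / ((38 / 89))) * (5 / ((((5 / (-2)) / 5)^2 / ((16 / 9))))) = 5639752 / 505015155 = 0.01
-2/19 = -0.11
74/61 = 1.21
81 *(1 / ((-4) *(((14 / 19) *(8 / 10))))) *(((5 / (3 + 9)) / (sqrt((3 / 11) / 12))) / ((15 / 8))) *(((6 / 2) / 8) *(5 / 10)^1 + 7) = -98325 *sqrt(11) / 896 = -363.96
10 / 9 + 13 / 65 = 59 / 45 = 1.31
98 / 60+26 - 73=-1361 / 30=-45.37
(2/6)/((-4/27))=-9/4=-2.25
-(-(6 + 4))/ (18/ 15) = 25/ 3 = 8.33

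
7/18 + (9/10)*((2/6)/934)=32717/84060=0.39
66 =66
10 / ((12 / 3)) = 5 / 2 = 2.50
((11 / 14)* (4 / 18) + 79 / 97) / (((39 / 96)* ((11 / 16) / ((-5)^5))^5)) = -60440000000000000000000000000 / 12794374593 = -4723951105282446375.85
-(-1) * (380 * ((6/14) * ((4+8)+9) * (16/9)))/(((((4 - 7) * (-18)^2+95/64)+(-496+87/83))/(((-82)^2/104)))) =-27145594880/101199319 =-268.24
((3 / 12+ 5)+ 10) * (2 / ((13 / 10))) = 305 / 13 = 23.46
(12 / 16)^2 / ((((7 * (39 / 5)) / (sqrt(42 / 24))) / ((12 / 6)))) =15 * sqrt(7) / 1456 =0.03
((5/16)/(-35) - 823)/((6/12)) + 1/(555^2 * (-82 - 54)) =-60334743404/36654975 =-1646.02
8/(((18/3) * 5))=4/15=0.27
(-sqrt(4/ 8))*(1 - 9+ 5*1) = 3*sqrt(2)/ 2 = 2.12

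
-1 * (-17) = 17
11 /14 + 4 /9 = 155 /126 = 1.23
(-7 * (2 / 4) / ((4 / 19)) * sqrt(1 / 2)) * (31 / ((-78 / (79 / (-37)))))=-325717 * sqrt(2) / 46176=-9.98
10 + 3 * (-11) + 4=-19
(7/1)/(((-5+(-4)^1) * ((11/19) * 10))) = -133/990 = -0.13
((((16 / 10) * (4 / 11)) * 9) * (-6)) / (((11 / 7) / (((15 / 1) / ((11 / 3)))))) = -108864 / 1331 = -81.79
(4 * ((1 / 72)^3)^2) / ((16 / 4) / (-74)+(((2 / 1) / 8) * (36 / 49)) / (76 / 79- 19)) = -861175 / 1926678752722944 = -0.00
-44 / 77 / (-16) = 1 / 28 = 0.04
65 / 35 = 13 / 7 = 1.86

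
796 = 796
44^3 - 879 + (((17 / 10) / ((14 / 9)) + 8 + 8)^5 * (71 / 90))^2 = 31041572330595937192615431890915642209 / 23429627053056000000000000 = 1324885464898.90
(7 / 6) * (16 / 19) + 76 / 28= 1475 / 399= 3.70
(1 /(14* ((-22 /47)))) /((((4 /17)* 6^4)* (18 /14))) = -799 /2052864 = -0.00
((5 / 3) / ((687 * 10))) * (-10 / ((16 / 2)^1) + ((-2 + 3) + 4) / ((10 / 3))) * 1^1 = 1 / 16488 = 0.00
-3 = -3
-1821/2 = -910.50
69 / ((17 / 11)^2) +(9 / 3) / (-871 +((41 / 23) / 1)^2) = 1277461193 / 44224514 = 28.89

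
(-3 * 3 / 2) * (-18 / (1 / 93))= 7533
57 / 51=19 / 17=1.12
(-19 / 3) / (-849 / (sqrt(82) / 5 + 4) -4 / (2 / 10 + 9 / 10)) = 0.04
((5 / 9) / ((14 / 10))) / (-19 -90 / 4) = -50 / 5229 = -0.01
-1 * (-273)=273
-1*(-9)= 9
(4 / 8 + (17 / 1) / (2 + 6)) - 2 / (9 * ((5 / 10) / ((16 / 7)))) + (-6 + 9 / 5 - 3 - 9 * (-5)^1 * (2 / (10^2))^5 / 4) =-88056249433 / 15750000000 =-5.59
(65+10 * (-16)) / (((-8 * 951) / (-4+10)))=95 / 1268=0.07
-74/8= -37/4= -9.25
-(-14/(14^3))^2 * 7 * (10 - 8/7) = -31/19208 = -0.00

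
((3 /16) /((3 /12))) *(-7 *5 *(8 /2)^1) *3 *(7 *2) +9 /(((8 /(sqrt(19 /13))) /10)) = -4396.40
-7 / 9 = -0.78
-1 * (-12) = 12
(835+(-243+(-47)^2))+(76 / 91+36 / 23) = 5867517 / 2093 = 2803.40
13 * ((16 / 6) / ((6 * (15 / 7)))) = 364 / 135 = 2.70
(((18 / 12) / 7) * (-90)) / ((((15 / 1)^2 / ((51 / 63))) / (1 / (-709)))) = 17 / 173705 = 0.00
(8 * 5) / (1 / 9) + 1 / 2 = 721 / 2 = 360.50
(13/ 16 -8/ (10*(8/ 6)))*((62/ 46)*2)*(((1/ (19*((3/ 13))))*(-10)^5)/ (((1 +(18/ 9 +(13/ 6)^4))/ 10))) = -73990800000/ 14180213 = -5217.89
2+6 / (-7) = 8 / 7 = 1.14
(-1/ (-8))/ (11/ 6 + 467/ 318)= 53/ 1400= 0.04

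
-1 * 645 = -645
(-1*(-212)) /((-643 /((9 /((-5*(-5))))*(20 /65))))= -7632 /208975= -0.04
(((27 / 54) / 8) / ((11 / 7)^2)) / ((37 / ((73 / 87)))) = 3577 / 6231984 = 0.00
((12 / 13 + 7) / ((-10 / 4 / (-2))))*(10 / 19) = 824 / 247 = 3.34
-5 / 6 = -0.83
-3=-3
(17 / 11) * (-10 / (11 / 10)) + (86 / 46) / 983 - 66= -218985571 / 2735689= -80.05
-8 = -8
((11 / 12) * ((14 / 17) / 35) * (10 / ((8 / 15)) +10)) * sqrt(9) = 253 / 136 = 1.86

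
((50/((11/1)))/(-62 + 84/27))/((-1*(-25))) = -9/2915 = -0.00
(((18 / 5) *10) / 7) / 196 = 9 / 343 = 0.03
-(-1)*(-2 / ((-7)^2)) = -2 / 49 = -0.04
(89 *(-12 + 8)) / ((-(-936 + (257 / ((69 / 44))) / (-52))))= -319332 / 842419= -0.38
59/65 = 0.91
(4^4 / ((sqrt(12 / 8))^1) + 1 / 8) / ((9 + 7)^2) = 1 / 2048 + sqrt(6) / 3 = 0.82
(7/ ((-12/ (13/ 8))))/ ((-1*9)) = 91/ 864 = 0.11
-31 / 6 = -5.17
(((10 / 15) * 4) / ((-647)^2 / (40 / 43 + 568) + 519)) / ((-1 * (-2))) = 97856 / 92091009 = 0.00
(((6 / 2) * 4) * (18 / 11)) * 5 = 1080 / 11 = 98.18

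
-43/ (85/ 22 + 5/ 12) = -5676/ 565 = -10.05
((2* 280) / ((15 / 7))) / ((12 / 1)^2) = 49 / 27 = 1.81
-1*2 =-2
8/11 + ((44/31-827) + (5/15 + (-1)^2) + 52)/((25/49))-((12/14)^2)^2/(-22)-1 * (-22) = -91546680991/61405575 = -1490.85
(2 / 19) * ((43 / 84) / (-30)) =-43 / 23940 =-0.00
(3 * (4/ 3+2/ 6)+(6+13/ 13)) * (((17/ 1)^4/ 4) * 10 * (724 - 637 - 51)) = 90202680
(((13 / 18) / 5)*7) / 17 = 91 / 1530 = 0.06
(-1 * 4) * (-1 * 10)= 40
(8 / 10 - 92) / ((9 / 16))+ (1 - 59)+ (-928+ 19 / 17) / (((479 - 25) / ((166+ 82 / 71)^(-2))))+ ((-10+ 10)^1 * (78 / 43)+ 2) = -1185637795722353 / 5435379272160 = -218.13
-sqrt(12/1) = -2 * sqrt(3) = -3.46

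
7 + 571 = 578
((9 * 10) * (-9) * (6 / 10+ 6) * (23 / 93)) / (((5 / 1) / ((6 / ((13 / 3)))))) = -737748 / 2015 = -366.13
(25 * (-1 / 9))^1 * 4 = -100 / 9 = -11.11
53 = 53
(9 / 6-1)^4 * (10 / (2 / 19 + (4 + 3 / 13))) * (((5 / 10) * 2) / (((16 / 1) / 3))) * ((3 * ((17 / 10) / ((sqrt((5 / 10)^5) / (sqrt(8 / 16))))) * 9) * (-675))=-1500525 / 448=-3349.39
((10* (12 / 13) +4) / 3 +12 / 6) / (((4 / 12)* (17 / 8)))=2000 / 221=9.05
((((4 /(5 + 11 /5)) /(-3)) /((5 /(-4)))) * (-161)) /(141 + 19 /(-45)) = -1610 /9489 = -0.17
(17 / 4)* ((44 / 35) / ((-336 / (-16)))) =187 / 735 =0.25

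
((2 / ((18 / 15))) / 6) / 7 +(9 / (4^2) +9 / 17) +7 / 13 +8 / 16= 2.17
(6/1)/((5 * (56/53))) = 159/140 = 1.14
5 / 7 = 0.71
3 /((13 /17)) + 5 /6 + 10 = 1151 /78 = 14.76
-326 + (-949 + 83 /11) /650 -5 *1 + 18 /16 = -9475849 /28600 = -331.32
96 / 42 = 16 / 7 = 2.29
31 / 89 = 0.35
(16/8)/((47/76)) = 152/47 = 3.23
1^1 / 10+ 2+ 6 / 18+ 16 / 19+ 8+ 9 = 11557 / 570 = 20.28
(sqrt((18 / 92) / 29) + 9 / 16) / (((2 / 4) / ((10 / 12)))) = 5* sqrt(1334) / 1334 + 15 / 16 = 1.07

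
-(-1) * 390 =390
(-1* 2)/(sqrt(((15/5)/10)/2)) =-4* sqrt(15)/3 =-5.16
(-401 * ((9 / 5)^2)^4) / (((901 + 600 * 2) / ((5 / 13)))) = -17261735121 / 2133828125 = -8.09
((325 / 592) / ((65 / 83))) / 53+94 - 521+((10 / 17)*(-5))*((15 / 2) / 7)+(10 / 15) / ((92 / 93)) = -36880708937 / 85876112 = -429.46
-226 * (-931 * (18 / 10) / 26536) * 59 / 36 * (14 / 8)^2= 304141873 / 4245760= 71.63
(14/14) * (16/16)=1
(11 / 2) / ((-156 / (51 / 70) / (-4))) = 187 / 1820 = 0.10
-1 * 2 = -2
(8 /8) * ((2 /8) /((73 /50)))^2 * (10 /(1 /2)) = 3125 /5329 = 0.59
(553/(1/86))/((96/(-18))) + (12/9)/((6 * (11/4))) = -7062299/792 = -8917.04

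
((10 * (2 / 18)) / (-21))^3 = -0.00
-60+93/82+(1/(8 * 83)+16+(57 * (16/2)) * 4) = 48489637/27224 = 1781.14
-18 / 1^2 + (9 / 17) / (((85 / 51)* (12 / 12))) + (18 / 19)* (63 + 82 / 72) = 139151 / 3230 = 43.08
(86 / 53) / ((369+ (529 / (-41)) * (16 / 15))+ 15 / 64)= 3384960 / 741542557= 0.00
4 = 4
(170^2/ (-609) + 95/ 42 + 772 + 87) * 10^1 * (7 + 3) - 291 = 49383631/ 609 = 81089.71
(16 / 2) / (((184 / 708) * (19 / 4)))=2832 / 437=6.48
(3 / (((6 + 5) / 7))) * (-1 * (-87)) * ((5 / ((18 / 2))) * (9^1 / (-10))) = -1827 / 22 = -83.05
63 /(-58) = -1.09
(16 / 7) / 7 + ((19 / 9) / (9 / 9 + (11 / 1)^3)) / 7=191941 / 587412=0.33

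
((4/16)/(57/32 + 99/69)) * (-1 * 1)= -184/2367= -0.08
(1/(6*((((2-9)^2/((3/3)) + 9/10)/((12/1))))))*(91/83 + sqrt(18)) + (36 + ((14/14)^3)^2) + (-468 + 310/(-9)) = -173479433/372753 + 60*sqrt(2)/499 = -465.23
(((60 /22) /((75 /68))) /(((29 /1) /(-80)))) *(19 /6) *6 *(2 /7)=-82688 /2233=-37.03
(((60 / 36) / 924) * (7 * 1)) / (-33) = -5 / 13068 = -0.00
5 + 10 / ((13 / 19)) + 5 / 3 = 830 / 39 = 21.28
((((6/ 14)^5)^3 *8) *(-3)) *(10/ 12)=-286978140/ 4747561509943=-0.00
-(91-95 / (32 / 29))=-4.91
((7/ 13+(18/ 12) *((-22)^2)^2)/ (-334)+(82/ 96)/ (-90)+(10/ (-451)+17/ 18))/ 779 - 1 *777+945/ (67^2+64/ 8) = -3843408067268381219/ 4939229462001120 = -778.14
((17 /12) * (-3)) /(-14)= 17 /56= 0.30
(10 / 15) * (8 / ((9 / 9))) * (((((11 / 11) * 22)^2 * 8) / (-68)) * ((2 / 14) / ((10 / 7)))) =-7744 / 255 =-30.37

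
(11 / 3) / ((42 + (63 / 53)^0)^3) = 0.00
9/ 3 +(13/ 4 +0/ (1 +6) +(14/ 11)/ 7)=6.43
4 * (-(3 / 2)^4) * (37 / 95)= -2997 / 380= -7.89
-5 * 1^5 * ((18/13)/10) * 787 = -7083/13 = -544.85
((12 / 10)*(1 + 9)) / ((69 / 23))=4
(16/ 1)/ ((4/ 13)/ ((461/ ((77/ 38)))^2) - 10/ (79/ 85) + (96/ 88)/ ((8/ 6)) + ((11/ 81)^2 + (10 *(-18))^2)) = 90983408318863632/ 184184975848800479171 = 0.00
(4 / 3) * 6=8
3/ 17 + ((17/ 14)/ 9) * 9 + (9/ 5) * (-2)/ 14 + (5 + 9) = 18009/ 1190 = 15.13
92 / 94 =46 / 47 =0.98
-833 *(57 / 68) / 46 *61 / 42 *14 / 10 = -56791 / 1840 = -30.86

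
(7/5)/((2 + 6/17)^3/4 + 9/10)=68782/204217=0.34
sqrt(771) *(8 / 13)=8 *sqrt(771) / 13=17.09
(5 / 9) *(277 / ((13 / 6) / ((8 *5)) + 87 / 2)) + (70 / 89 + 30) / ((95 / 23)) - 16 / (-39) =7856767636 / 689364897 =11.40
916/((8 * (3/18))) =687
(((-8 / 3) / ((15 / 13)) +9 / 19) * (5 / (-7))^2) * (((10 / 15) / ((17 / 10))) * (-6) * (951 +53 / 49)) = 14658058400 / 6979707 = 2100.10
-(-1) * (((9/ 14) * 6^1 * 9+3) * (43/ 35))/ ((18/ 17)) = 43.76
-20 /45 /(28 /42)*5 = -10 /3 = -3.33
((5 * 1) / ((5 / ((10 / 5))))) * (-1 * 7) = -14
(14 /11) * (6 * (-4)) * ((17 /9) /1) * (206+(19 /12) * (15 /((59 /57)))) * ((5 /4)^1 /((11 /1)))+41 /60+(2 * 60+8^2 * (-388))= -11227814281 /428340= -26212.39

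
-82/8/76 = -41/304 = -0.13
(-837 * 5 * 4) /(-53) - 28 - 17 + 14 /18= 129566 /477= 271.63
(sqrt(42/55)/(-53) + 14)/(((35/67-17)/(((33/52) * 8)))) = -5159/1196 + 67 * sqrt(2310)/633880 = -4.31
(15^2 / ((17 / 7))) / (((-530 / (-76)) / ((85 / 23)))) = 59850 / 1219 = 49.10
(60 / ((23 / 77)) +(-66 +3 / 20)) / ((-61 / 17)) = -1055853 / 28060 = -37.63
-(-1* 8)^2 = -64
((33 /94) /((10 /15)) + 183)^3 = 41074338181527 /6644672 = 6181544.88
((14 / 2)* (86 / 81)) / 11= 602 / 891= 0.68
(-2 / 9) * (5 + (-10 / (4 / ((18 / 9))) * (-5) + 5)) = -70 / 9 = -7.78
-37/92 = -0.40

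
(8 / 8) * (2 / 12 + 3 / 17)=35 / 102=0.34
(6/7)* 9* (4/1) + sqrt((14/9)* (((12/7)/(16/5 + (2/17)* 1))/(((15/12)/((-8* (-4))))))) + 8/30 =16* sqrt(1598)/141 + 3268/105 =35.66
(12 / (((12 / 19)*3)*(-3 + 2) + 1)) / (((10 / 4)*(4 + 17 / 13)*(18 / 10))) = -0.56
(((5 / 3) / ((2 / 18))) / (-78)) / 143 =-0.00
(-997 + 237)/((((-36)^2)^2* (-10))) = 19/419904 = 0.00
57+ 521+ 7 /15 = 8677 /15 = 578.47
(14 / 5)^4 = 38416 / 625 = 61.47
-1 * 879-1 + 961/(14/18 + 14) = -108391/133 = -814.97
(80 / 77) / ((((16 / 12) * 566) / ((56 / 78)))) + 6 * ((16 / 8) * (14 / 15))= 2266464 / 202345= 11.20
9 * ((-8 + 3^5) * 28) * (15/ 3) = 296100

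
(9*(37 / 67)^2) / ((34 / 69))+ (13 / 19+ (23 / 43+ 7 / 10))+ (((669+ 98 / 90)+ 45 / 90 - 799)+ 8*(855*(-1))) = -39059785327469 / 5611294890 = -6960.92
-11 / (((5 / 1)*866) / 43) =-473 / 4330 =-0.11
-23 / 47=-0.49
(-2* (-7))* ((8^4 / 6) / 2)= 14336 / 3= 4778.67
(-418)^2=174724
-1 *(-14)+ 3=17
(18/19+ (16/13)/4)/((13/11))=3410/3211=1.06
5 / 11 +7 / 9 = 122 / 99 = 1.23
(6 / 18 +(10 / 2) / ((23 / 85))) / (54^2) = 649 / 100602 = 0.01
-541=-541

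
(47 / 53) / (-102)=-47 / 5406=-0.01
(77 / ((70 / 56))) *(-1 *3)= -924 / 5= -184.80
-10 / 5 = -2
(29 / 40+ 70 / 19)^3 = 85.72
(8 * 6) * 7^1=336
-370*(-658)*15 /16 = 912975 /4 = 228243.75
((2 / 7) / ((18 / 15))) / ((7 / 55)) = 275 / 147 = 1.87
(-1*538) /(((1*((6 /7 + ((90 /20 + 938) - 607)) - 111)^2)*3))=-105448 /29862075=-0.00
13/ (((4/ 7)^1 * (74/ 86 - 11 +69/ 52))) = -7267/ 2815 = -2.58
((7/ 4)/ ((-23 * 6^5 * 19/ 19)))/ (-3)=7/ 2146176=0.00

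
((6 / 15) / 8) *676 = 169 / 5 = 33.80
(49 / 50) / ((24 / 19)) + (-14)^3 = -3291869 / 1200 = -2743.22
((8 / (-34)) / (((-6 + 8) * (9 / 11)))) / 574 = -0.00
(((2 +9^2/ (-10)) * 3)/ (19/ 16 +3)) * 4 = -5856/ 335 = -17.48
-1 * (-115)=115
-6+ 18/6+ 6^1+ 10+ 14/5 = 79/5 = 15.80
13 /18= 0.72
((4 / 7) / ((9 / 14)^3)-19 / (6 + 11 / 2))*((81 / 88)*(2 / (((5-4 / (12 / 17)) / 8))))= -8362 / 759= -11.02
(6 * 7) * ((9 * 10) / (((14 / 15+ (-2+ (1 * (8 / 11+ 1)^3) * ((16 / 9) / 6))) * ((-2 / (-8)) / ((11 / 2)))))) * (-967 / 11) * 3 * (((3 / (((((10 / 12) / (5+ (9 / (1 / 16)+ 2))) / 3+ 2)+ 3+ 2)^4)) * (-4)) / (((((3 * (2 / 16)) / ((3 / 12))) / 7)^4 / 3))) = 459006457550253054158415283200 / 1355941501039975528577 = 338514941.24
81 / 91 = 0.89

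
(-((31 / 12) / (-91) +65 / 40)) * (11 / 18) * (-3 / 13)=38357 / 170352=0.23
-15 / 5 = -3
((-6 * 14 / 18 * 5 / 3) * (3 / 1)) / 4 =-35 / 6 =-5.83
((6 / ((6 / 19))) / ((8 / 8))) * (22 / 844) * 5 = 1045 / 422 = 2.48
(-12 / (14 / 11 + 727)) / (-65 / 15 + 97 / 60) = 7920 / 1305793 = 0.01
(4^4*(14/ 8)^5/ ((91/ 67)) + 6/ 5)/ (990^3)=804647/ 252277740000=0.00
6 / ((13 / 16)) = 96 / 13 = 7.38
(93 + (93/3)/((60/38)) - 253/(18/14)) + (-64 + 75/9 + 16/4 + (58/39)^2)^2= 2361.65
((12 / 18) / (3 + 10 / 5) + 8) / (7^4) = 122 / 36015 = 0.00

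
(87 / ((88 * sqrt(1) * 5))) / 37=87 / 16280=0.01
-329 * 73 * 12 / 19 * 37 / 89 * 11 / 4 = -29324757 / 1691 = -17341.67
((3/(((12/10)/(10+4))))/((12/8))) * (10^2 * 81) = 189000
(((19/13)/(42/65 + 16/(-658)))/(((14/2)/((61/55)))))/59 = 893/141482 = 0.01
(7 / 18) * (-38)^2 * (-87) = -48855.33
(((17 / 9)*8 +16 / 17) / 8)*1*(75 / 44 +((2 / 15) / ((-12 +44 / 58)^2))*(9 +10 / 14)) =64620126377 / 18780563340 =3.44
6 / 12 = 1 / 2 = 0.50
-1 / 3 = -0.33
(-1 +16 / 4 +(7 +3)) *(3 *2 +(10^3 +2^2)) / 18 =6565 / 9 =729.44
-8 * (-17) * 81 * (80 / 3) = 293760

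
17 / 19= 0.89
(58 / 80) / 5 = 29 / 200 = 0.14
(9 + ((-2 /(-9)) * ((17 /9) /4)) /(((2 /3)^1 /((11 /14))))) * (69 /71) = 317285 /35784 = 8.87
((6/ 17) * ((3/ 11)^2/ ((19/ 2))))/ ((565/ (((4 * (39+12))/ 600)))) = 54/ 32473375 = 0.00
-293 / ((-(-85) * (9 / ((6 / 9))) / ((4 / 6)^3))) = -4688 / 61965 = -0.08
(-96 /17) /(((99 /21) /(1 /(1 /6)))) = -1344 /187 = -7.19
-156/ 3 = -52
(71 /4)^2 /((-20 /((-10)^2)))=-25205 /16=-1575.31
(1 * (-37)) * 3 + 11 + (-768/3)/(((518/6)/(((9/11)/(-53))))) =-15092788/150997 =-99.95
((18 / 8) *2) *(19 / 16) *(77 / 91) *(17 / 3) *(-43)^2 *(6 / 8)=59125473 / 1664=35532.14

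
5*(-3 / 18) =-5 / 6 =-0.83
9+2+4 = 15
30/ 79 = 0.38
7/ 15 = 0.47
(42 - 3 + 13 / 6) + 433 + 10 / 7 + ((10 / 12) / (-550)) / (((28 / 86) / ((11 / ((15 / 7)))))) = 5992199 / 12600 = 475.57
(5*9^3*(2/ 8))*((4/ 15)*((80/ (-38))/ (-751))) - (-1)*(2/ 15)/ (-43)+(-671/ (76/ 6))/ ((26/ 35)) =-33803524901/ 478582260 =-70.63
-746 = -746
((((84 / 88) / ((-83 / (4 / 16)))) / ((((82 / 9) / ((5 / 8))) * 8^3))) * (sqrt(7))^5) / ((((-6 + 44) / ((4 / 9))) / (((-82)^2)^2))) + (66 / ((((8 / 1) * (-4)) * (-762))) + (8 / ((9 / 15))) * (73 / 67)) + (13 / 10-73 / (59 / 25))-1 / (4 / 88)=-8940682171 / 240974880-354598545 * sqrt(7) / 35526656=-63.51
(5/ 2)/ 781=5/ 1562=0.00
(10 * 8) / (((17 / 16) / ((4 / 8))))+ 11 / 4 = 2747 / 68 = 40.40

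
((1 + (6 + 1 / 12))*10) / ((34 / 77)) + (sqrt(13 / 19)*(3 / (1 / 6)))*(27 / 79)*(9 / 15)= 1458*sqrt(247) / 7505 + 1925 / 12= 163.47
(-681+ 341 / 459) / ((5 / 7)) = -2185666 / 2295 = -952.36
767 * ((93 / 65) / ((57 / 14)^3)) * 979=4913381704 / 308655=15918.68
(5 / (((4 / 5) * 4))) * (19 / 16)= 475 / 256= 1.86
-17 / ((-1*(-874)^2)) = 0.00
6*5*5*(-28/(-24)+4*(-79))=-47225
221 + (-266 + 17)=-28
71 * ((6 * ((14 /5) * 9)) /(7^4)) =7668 /1715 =4.47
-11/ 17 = -0.65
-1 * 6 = -6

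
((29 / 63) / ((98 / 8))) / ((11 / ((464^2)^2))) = 158343629.99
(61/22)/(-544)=-61/11968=-0.01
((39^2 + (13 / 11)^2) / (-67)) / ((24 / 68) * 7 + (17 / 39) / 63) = -7694267490 / 838936681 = -9.17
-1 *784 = -784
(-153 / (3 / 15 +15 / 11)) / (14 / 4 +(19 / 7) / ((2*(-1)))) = -3927 / 86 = -45.66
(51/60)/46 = 17/920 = 0.02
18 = 18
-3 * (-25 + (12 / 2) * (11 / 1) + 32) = -219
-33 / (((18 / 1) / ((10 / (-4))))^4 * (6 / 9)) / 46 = -6875 / 17169408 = -0.00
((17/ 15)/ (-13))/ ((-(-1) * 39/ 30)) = -34/ 507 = -0.07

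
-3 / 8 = -0.38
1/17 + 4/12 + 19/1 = 989/51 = 19.39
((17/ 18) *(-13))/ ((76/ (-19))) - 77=-5323/ 72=-73.93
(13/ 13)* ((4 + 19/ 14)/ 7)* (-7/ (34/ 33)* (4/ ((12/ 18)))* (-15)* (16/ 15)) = 59400/ 119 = 499.16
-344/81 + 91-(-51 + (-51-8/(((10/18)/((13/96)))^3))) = 7832772839/41472000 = 188.87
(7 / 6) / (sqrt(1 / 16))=14 / 3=4.67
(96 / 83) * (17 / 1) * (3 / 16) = 306 / 83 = 3.69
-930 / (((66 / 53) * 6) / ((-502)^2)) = -31366861.52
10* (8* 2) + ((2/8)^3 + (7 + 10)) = 11329/64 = 177.02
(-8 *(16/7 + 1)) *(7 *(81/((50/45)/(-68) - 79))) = 4560624/24179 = 188.62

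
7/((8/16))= 14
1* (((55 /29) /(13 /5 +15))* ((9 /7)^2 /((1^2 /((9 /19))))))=18225 /215992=0.08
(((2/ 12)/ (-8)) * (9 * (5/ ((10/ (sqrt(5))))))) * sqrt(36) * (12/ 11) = -27 * sqrt(5)/ 44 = -1.37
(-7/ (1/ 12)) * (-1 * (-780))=-65520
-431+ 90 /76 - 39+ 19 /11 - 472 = -392539 /418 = -939.09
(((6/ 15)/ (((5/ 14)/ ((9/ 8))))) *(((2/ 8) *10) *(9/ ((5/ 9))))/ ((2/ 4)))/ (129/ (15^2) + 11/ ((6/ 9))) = 15309/ 2561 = 5.98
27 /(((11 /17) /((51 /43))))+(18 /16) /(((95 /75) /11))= 4260573 /71896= 59.26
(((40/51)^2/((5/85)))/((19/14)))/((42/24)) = 12800/2907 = 4.40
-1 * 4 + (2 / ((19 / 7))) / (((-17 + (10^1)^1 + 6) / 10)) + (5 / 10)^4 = -3437 / 304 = -11.31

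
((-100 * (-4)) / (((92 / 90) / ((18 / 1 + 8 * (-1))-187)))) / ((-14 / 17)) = 13540500 / 161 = 84102.48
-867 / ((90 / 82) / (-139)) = 1647011 / 15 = 109800.73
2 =2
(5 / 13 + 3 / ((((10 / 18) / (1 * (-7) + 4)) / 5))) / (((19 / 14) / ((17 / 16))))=-15589 / 247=-63.11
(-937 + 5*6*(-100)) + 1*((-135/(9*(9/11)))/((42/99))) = -55723/14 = -3980.21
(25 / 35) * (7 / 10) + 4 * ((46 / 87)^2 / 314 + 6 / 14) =36897571 / 16636662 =2.22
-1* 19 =-19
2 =2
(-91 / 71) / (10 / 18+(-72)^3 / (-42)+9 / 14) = -0.00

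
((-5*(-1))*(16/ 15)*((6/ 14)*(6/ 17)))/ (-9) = -32/ 357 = -0.09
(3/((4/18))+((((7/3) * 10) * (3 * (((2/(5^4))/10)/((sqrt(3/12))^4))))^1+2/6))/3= 53219/11250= 4.73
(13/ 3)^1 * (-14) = -60.67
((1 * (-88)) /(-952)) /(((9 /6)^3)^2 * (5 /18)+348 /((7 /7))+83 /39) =54912 /209872565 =0.00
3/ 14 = 0.21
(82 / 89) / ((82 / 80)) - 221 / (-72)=25429 / 6408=3.97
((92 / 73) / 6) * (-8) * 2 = -736 / 219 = -3.36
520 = 520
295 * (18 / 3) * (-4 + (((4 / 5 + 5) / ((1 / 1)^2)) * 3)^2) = 2644026 / 5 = 528805.20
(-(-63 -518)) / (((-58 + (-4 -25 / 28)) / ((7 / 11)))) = -113876 / 19371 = -5.88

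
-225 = -225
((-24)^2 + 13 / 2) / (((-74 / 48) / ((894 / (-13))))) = 25983.62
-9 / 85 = -0.11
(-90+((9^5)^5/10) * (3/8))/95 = 2153693963075557766303547/7600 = 283380784615204969250.47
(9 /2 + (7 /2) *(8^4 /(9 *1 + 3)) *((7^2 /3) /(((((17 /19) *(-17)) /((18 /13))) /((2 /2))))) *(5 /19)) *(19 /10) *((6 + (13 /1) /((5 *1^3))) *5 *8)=-302575.48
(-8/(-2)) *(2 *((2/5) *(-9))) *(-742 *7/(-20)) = -186984/25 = -7479.36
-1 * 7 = -7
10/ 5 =2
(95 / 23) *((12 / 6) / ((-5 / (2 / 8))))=-19 / 46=-0.41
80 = 80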